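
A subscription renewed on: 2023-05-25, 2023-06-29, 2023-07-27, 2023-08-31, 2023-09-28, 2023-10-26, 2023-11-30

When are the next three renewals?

These are Thursdays with 35, 28, 35, 28, 28, 35-day gaps.
Each is the final Thursday of its month — 2023-06-29 is past the 28th, so '4th Thursday' doesn't fit.
December 2023 ends with Thursday 2023-12-28.
January 2024 ends with Thursday 2024-01-25.
February 2024 ends with Thursday 2024-02-29.

2023-12-28, 2024-01-25, 2024-02-29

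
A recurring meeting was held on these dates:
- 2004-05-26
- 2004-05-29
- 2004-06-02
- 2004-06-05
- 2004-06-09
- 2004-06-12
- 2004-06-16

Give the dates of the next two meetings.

2004-06-19, 2004-06-23

Gaps: 3, 4, 3, 4, 3, 4 days — not constant, but cyclic with period 2.
The events fall on every Wednesday and Saturday.
Next Saturday: 2004-06-19.
Next Wednesday: 2004-06-23.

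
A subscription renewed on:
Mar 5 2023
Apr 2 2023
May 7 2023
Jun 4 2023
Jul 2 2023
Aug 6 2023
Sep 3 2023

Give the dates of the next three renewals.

Oct 1 2023, Nov 5 2023, Dec 3 2023

All dates are Sundays, 28, 35, 28, 28, 35, 28 days apart.
Specifically, the 1st Sunday of each month.
1st Sunday of October 2023: Oct 1 2023.
1st Sunday of November 2023: Nov 5 2023.
December 2023 — 1st Sunday is Dec 3 2023.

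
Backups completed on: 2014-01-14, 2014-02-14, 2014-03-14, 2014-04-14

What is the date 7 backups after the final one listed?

2014-11-14

Gaps: 31, 28, 31 days — not constant. Every event is on the 14th of the month.
Pattern: the 14th of each month.
Next: May 2014 → 2014-05-14.
June 2014: 2014-06-14.
Next: July 2014 → 2014-07-14.
Next: August 2014 → 2014-08-14.
September 2014: 2014-09-14.
October 2014: 2014-10-14.
Next: November 2014 → 2014-11-14.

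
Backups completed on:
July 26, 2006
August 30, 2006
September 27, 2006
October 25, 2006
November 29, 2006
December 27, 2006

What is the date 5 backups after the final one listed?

May 30, 2007

These are Wednesdays with 35, 28, 28, 35, 28-day gaps.
Each is the final Wednesday of its month — August 30, 2006 is past the 28th, so '4th Wednesday' doesn't fit.
January 2007 ends with Wednesday January 31, 2007.
Last Wednesday of February 2007: February 28, 2007.
March 2007 ends with Wednesday March 28, 2007.
April 2007 ends with Wednesday April 25, 2007.
Last Wednesday of May 2007: May 30, 2007.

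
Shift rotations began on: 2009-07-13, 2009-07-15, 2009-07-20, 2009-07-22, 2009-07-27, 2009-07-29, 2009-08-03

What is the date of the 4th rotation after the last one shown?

The gap pattern 2, 5, 2, 5, 2, 5 repeats every 2 events.
These are the Mondays and Wednesdays of each week.
Next Wednesday: 2009-08-05.
Next Monday: 2009-08-10.
The following Wednesday is 2009-08-12.
The following Monday is 2009-08-17.

2009-08-17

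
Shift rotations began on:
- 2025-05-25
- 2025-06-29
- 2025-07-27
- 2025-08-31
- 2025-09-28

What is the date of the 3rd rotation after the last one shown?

These are Sundays with 35, 28, 35, 28-day gaps.
Each is the final Sunday of its month — 2025-06-29 is past the 28th, so '4th Sunday' doesn't fit.
October 2025 ends with Sunday 2025-10-26.
Last Sunday of November 2025: 2025-11-30.
December 2025 ends with Sunday 2025-12-28.

2025-12-28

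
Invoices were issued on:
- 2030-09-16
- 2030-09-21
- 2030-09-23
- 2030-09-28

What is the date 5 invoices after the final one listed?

2030-10-14

The gap pattern 5, 2, 5 repeats every 2 events.
These are the Mondays and Saturdays of each week.
Next Monday: 2030-09-30.
Next Saturday: 2030-10-05.
Next Monday: 2030-10-07.
Next Saturday: 2030-10-12.
The following Monday is 2030-10-14.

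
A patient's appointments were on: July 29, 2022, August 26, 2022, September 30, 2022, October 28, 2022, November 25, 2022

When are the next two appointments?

December 30, 2022; January 27, 2023

These are Fridays with 28, 35, 28, 28-day gaps.
Each is the final Friday of its month — July 29, 2022 is past the 28th, so '4th Friday' doesn't fit.
Last Friday of December 2022: December 30, 2022.
Last Friday of January 2023: January 27, 2023.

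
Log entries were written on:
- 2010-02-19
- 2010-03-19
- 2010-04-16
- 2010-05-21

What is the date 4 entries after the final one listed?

All dates are Fridays, 28, 28, 35 days apart.
Specifically, the 3rd Friday of each month.
3rd Friday of June 2010: 2010-06-18.
3rd Friday of July 2010: 2010-07-16.
3rd Friday of August 2010: 2010-08-20.
3rd Friday of September 2010: 2010-09-17.

2010-09-17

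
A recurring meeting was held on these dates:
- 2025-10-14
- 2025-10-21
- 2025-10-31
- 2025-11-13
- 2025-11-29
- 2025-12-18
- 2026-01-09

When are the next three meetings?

Gaps: 7, 10, 13, 16, 19, 22 days — each gap is 3 larger than the previous one.
Next gap: 25 days. 2026-01-09 + 25 days = 2026-02-03.
Next gap: 28 days. 2026-02-03 + 28 days = 2026-03-03.
Next gap: 31 days. 2026-03-03 + 31 days = 2026-04-03.

2026-02-03, 2026-03-03, 2026-04-03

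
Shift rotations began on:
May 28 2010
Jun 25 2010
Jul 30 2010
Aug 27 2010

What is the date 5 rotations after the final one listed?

Every date is a Friday; gaps 28, 35, 28 days.
Each is the last Friday of its month (at least one falls on the 29th or later, ruling out '4th Friday').
Last Friday of September 2010: Sep 24 2010.
October 2010 ends with Friday Oct 29 2010.
November 2010 ends with Friday Nov 26 2010.
December 2010 ends with Friday Dec 31 2010.
Last Friday of January 2011: Jan 28 2011.

Jan 28 2011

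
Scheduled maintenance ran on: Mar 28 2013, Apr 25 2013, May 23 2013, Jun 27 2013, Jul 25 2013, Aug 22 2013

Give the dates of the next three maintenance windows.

Gaps: 28, 28, 35, 28, 28 days — a mix of 28 and 35. Every date is a Thursday.
Each is the 4th Thursday of its month.
4th Thursday of September 2013: Sep 26 2013.
4th Thursday of October 2013: Oct 24 2013.
November 2013 — 4th Thursday is Nov 28 2013.

Sep 26 2013, Oct 24 2013, Nov 28 2013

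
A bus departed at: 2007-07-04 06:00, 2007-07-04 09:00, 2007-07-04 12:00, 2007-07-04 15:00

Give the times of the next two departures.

2007-07-04 18:00, 2007-07-04 21:00

Spacing: 3, 3, 3 h — constant 3 h.
2007-07-04 15:00 + 3 h = 2007-07-04 18:00.
2007-07-04 18:00 + 3 h = 2007-07-04 21:00.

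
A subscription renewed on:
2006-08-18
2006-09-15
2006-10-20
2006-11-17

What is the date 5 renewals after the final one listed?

2007-04-20

Gaps: 28, 35, 28 days — a mix of 28 and 35. Every date is a Friday.
Each is the 3rd Friday of its month.
December 2006 — 3rd Friday is 2006-12-15.
3rd Friday of January 2007: 2007-01-19.
February 2007 — 3rd Friday is 2007-02-16.
3rd Friday of March 2007: 2007-03-16.
3rd Friday of April 2007: 2007-04-20.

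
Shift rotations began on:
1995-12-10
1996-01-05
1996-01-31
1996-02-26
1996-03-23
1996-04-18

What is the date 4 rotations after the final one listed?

Gaps between consecutive events: 26, 26, 26, 26, 26 days — a constant 26-day interval.
1996-04-18 + 26 days = 1996-05-14.
1996-05-14 + 26 days = 1996-06-09.
1996-06-09 + 26 days = 1996-07-05.
1996-07-05 + 26 days = 1996-07-31.

1996-07-31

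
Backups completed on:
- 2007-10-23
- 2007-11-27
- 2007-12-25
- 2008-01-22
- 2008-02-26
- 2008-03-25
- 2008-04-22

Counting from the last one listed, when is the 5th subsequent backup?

2008-09-23

These are Tuesdays at 28- or 35-day spacing (35, 28, 28, 35, 28, 28).
The pattern: 4th Tuesday of the month.
May 2008 — 4th Tuesday is 2008-05-27.
June 2008 — 4th Tuesday is 2008-06-24.
4th Tuesday of July 2008: 2008-07-22.
August 2008 — 4th Tuesday is 2008-08-26.
4th Tuesday of September 2008: 2008-09-23.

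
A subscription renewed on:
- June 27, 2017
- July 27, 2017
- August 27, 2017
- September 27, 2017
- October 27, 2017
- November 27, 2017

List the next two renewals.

Gaps: 30, 31, 31, 30, 31 days — not constant. Every event is on the 27th of the month.
Pattern: the 27th of each month.
Next: December 2017 → December 27, 2017.
January 2018: January 27, 2018.

December 27, 2017; January 27, 2018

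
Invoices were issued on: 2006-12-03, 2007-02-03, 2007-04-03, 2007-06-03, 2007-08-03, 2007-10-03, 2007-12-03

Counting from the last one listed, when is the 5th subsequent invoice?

2008-10-03

Each date is the 3rd; the gaps (62, 59, 61, 61, 61, 61) track the month lengths.
The rule is the 3rd of every 2 months.
Next: February 2008 → 2008-02-03.
April 2008: 2008-04-03.
Next: June 2008 → 2008-06-03.
August 2008: 2008-08-03.
October 2008: 2008-10-03.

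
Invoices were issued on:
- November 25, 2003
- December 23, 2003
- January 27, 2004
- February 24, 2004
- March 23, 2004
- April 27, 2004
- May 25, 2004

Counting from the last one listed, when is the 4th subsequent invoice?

Gaps: 28, 35, 28, 28, 35, 28 days — a mix of 28 and 35. Every date is a Tuesday.
Each is the 4th Tuesday of its month.
4th Tuesday of June 2004: June 22, 2004.
4th Tuesday of July 2004: July 27, 2004.
4th Tuesday of August 2004: August 24, 2004.
September 2004 — 4th Tuesday is September 28, 2004.

September 28, 2004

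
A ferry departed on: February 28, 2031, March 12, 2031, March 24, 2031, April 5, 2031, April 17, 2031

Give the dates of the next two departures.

Every event comes 12 days after the last (12, 12, 12, 12).
April 17, 2031 + 12 days = April 29, 2031.
April 29, 2031 + 12 days = May 11, 2031.

April 29, 2031; May 11, 2031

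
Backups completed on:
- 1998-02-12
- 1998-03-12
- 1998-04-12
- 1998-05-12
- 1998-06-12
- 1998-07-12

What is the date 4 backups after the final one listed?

Each date is the 12th; the gaps (28, 31, 30, 31, 30) track the month lengths.
The rule is the 12th of each month.
August 1998: 1998-08-12.
Next: September 1998 → 1998-09-12.
Next: October 1998 → 1998-10-12.
November 1998: 1998-11-12.

1998-11-12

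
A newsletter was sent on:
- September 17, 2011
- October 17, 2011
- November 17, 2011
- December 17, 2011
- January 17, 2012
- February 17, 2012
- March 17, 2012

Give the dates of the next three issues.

Each date is the 17th; the gaps (30, 31, 30, 31, 31, 29) track the month lengths.
The rule is the 17th of each month.
April 2012: April 17, 2012.
Next: May 2012 → May 17, 2012.
Next: June 2012 → June 17, 2012.

April 17, 2012; May 17, 2012; June 17, 2012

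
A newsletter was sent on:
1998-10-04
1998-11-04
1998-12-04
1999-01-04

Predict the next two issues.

1999-02-04, 1999-03-04

Gaps: 31, 30, 31 days — not constant. Every event is on the 4th of the month.
Pattern: the 4th of each month.
Next: February 1999 → 1999-02-04.
March 1999: 1999-03-04.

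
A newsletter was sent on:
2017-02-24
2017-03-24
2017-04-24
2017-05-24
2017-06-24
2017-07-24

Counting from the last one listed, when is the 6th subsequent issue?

2018-01-24

The day-of-month is always 24 (28, 31, 30, 31, 30 days between events).
So this recurs on the 24th of each month.
August 2017: 2017-08-24.
September 2017: 2017-09-24.
October 2017: 2017-10-24.
November 2017: 2017-11-24.
Next: December 2017 → 2017-12-24.
January 2018: 2018-01-24.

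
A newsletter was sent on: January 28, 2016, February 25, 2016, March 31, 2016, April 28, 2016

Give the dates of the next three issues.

Every date is a Thursday; gaps 28, 35, 28 days.
Each is the last Thursday of its month (at least one falls on the 29th or later, ruling out '4th Thursday').
May 2016 ends with Thursday May 26, 2016.
Last Thursday of June 2016: June 30, 2016.
Last Thursday of July 2016: July 28, 2016.

May 26, 2016; June 30, 2016; July 28, 2016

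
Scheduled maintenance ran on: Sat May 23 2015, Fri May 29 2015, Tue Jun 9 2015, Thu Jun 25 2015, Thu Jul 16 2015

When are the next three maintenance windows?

The spacing grows by 5 each time: 6, 11, 16, 21 days.
Next gap: 26 days. Thu Jul 16 2015 + 26 days = Tue Aug 11 2015.
Next gap: 31 days. Tue Aug 11 2015 + 31 days = Fri Sep 11 2015.
Next gap: 36 days. Fri Sep 11 2015 + 36 days = Sat Oct 17 2015.

Tue Aug 11 2015, Fri Sep 11 2015, Sat Oct 17 2015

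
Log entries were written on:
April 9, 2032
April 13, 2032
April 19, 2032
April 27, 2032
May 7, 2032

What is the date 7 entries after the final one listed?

September 10, 2032

Intervals are 4, 6, 8, 10 days — an arithmetic progression with common difference 2.
Next gap: 12 days. May 7, 2032 + 12 days = May 19, 2032.
Next gap: 14 days. May 19, 2032 + 14 days = June 2, 2032.
Next gap: 16 days. June 2, 2032 + 16 days = June 18, 2032.
Next gap: 18 days. June 18, 2032 + 18 days = July 6, 2032.
Next gap: 20 days. July 6, 2032 + 20 days = July 26, 2032.
Next gap: 22 days. July 26, 2032 + 22 days = August 17, 2032.
Next gap: 24 days. August 17, 2032 + 24 days = September 10, 2032.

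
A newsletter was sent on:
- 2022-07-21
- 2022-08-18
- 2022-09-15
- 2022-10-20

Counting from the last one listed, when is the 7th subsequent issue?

2023-05-18

Gaps: 28, 28, 35 days — a mix of 28 and 35. Every date is a Thursday.
Each is the 3rd Thursday of its month.
3rd Thursday of November 2022: 2022-11-17.
3rd Thursday of December 2022: 2022-12-15.
3rd Thursday of January 2023: 2023-01-19.
3rd Thursday of February 2023: 2023-02-16.
March 2023 — 3rd Thursday is 2023-03-16.
3rd Thursday of April 2023: 2023-04-20.
May 2023 — 3rd Thursday is 2023-05-18.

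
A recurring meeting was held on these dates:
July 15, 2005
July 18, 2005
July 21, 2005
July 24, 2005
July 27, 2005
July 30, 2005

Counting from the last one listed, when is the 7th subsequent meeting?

The spacing is 3, 3, 3, 3, 3 days — always 3 days.
July 30, 2005 + 3 days = August 2, 2005.
August 2, 2005 + 3 days = August 5, 2005.
August 5, 2005 + 3 days = August 8, 2005.
August 8, 2005 + 3 days = August 11, 2005.
August 11, 2005 + 3 days = August 14, 2005.
August 14, 2005 + 3 days = August 17, 2005.
August 17, 2005 + 3 days = August 20, 2005.

August 20, 2005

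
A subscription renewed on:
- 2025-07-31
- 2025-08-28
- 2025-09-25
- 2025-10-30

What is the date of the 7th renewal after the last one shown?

These are Thursdays with 28, 28, 35-day gaps.
Each is the final Thursday of its month — 2025-07-31 is past the 28th, so '4th Thursday' doesn't fit.
November 2025 ends with Thursday 2025-11-27.
Last Thursday of December 2025: 2025-12-25.
Last Thursday of January 2026: 2026-01-29.
February 2026 ends with Thursday 2026-02-26.
Last Thursday of March 2026: 2026-03-26.
April 2026 ends with Thursday 2026-04-30.
Last Thursday of May 2026: 2026-05-28.

2026-05-28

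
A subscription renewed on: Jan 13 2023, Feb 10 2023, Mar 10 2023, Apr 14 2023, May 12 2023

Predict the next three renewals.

Jun 9 2023, Jul 14 2023, Aug 11 2023

Gaps: 28, 28, 35, 28 days — a mix of 28 and 35. Every date is a Friday.
Each is the 2nd Friday of its month.
2nd Friday of June 2023: Jun 9 2023.
2nd Friday of July 2023: Jul 14 2023.
August 2023 — 2nd Friday is Aug 11 2023.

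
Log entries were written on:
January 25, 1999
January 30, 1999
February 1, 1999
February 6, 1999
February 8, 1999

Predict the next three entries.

Every event lands on a Monday or Saturday (gaps cycle 5, 2, 5, 2).
So the schedule is: every Monday and Saturday.
Next Saturday: February 13, 1999.
Next Monday: February 15, 1999.
Next Saturday: February 20, 1999.

February 13, 1999; February 15, 1999; February 20, 1999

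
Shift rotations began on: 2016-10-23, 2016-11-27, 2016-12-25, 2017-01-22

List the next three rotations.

All dates are Sundays, 35, 28, 28 days apart.
Specifically, the 4th Sunday of each month.
February 2017 — 4th Sunday is 2017-02-26.
March 2017 — 4th Sunday is 2017-03-26.
4th Sunday of April 2017: 2017-04-23.

2017-02-26, 2017-03-26, 2017-04-23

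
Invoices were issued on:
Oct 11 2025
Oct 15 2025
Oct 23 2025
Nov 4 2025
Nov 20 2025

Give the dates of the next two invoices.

Gaps: 4, 8, 12, 16 days — each gap is 4 larger than the previous one.
Next gap: 20 days. Nov 20 2025 + 20 days = Dec 10 2025.
Next gap: 24 days. Dec 10 2025 + 24 days = Jan 3 2026.

Dec 10 2025, Jan 3 2026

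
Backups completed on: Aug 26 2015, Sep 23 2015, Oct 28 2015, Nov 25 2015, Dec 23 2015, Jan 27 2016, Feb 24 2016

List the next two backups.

Mar 23 2016, Apr 27 2016

Gaps: 28, 35, 28, 28, 35, 28 days — a mix of 28 and 35. Every date is a Wednesday.
Each is the 4th Wednesday of its month.
4th Wednesday of March 2016: Mar 23 2016.
4th Wednesday of April 2016: Apr 27 2016.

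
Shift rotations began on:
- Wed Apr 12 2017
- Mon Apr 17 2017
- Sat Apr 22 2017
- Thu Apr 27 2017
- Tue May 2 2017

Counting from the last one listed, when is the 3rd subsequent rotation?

Every event comes 5 days after the last (5, 5, 5, 5).
Tue May 2 2017 + 5 days = Sun May 7 2017.
Sun May 7 2017 + 5 days = Fri May 12 2017.
Fri May 12 2017 + 5 days = Wed May 17 2017.

Wed May 17 2017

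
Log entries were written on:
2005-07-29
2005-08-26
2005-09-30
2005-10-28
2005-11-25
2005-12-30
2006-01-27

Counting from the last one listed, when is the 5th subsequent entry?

Every date is a Friday; gaps 28, 35, 28, 28, 35, 28 days.
Each is the last Friday of its month (at least one falls on the 29th or later, ruling out '4th Friday').
February 2006 ends with Friday 2006-02-24.
March 2006 ends with Friday 2006-03-31.
April 2006 ends with Friday 2006-04-28.
May 2006 ends with Friday 2006-05-26.
June 2006 ends with Friday 2006-06-30.

2006-06-30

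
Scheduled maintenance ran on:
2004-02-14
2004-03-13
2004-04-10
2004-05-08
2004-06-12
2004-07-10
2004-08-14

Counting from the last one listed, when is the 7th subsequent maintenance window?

2005-03-12

These are Saturdays at 28- or 35-day spacing (28, 28, 28, 35, 28, 35).
The pattern: 2nd Saturday of the month.
September 2004 — 2nd Saturday is 2004-09-11.
October 2004 — 2nd Saturday is 2004-10-09.
November 2004 — 2nd Saturday is 2004-11-13.
2nd Saturday of December 2004: 2004-12-11.
January 2005 — 2nd Saturday is 2005-01-08.
February 2005 — 2nd Saturday is 2005-02-12.
2nd Saturday of March 2005: 2005-03-12.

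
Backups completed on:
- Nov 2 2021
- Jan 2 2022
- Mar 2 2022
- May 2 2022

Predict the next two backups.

Each date is the 2nd; the gaps (61, 59, 61) track the month lengths.
The rule is the 2nd of every 2 months.
July 2022: Jul 2 2022.
Next: September 2022 → Sep 2 2022.

Jul 2 2022, Sep 2 2022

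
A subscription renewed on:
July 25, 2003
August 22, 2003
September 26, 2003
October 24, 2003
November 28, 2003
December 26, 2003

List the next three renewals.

These are Fridays at 28- or 35-day spacing (28, 35, 28, 35, 28).
The pattern: 4th Friday of the month.
January 2004 — 4th Friday is January 23, 2004.
February 2004 — 4th Friday is February 27, 2004.
4th Friday of March 2004: March 26, 2004.

January 23, 2004; February 27, 2004; March 26, 2004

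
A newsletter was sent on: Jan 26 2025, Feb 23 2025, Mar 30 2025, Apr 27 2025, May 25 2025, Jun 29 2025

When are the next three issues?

Jul 27 2025, Aug 31 2025, Sep 28 2025

All Sundays; the gaps (28, 35, 28, 28, 35) vary with month length.
This is the last Sunday of each month.
July 2025 ends with Sunday Jul 27 2025.
Last Sunday of August 2025: Aug 31 2025.
September 2025 ends with Sunday Sep 28 2025.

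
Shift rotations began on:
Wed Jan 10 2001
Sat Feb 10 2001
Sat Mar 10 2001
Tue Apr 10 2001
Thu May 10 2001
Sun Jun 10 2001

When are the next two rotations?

Tue Jul 10 2001, Fri Aug 10 2001

Each date is the 10th; the gaps (31, 28, 31, 30, 31) track the month lengths.
The rule is the 10th of each month.
July 2001: Tue Jul 10 2001.
August 2001: Fri Aug 10 2001.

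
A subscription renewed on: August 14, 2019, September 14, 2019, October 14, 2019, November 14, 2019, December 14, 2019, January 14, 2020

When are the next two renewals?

February 14, 2020; March 14, 2020

Gaps: 31, 30, 31, 30, 31 days — not constant. Every event is on the 14th of the month.
Pattern: the 14th of each month.
Next: February 2020 → February 14, 2020.
March 2020: March 14, 2020.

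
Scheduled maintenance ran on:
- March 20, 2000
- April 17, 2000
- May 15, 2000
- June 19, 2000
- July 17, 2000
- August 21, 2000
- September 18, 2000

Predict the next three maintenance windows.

October 16, 2000; November 20, 2000; December 18, 2000

These are Mondays at 28- or 35-day spacing (28, 28, 35, 28, 35, 28).
The pattern: 3rd Monday of the month.
October 2000 — 3rd Monday is October 16, 2000.
3rd Monday of November 2000: November 20, 2000.
3rd Monday of December 2000: December 18, 2000.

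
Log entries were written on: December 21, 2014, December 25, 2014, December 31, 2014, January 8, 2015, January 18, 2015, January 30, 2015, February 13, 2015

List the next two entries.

Intervals are 4, 6, 8, 10, 12, 14 days — an arithmetic progression with common difference 2.
Next gap: 16 days. February 13, 2015 + 16 days = March 1, 2015.
Next gap: 18 days. March 1, 2015 + 18 days = March 19, 2015.

March 1, 2015; March 19, 2015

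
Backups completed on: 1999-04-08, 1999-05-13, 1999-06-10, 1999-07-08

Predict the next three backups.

1999-08-12, 1999-09-09, 1999-10-14

These are Thursdays at 28- or 35-day spacing (35, 28, 28).
The pattern: 2nd Thursday of the month.
August 1999 — 2nd Thursday is 1999-08-12.
September 1999 — 2nd Thursday is 1999-09-09.
2nd Thursday of October 1999: 1999-10-14.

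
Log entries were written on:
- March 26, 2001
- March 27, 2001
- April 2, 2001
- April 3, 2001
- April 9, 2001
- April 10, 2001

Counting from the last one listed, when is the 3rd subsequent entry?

The gap pattern 1, 6, 1, 6, 1 repeats every 2 events.
These are the Mondays and Tuesdays of each week.
The following Monday is April 16, 2001.
Next Tuesday: April 17, 2001.
Next Monday: April 23, 2001.

April 23, 2001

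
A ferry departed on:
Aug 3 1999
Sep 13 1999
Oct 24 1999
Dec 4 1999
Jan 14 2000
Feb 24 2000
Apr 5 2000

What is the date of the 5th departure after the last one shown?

Gaps between consecutive events: 41, 41, 41, 41, 41, 41 days — a constant 41-day interval.
Apr 5 2000 + 41 days = May 16 2000.
May 16 2000 + 41 days = Jun 26 2000.
Jun 26 2000 + 41 days = Aug 6 2000.
Aug 6 2000 + 41 days = Sep 16 2000.
Sep 16 2000 + 41 days = Oct 27 2000.

Oct 27 2000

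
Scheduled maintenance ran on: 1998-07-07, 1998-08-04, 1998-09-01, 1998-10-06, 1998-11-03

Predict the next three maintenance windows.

Gaps: 28, 28, 35, 28 days — a mix of 28 and 35. Every date is a Tuesday.
Each is the 1st Tuesday of its month.
December 1998 — 1st Tuesday is 1998-12-01.
1st Tuesday of January 1999: 1999-01-05.
February 1999 — 1st Tuesday is 1999-02-02.

1998-12-01, 1999-01-05, 1999-02-02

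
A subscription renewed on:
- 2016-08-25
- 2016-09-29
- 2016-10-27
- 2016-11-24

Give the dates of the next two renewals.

2016-12-29, 2017-01-26

Every date is a Thursday; gaps 35, 28, 28 days.
Each is the last Thursday of its month (at least one falls on the 29th or later, ruling out '4th Thursday').
December 2016 ends with Thursday 2016-12-29.
Last Thursday of January 2017: 2017-01-26.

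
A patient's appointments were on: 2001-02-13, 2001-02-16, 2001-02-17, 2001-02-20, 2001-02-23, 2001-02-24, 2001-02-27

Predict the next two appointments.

Every event lands on a Tuesday or Friday or Saturday (gaps cycle 3, 1, 3, 3, 1, 3).
So the schedule is: every Tuesday, Friday and Saturday.
Next Friday: 2001-03-02.
Next Saturday: 2001-03-03.

2001-03-02, 2001-03-03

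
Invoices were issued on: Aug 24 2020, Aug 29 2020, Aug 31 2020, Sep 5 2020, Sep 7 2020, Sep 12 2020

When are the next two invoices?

Sep 14 2020, Sep 19 2020

Every event lands on a Monday or Saturday (gaps cycle 5, 2, 5, 2, 5).
So the schedule is: every Monday and Saturday.
Next Monday: Sep 14 2020.
Next Saturday: Sep 19 2020.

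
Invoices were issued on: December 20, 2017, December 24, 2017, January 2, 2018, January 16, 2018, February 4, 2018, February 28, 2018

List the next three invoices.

Intervals are 4, 9, 14, 19, 24 days — an arithmetic progression with common difference 5.
Next gap: 29 days. February 28, 2018 + 29 days = March 29, 2018.
Next gap: 34 days. March 29, 2018 + 34 days = May 2, 2018.
Next gap: 39 days. May 2, 2018 + 39 days = June 10, 2018.

March 29, 2018; May 2, 2018; June 10, 2018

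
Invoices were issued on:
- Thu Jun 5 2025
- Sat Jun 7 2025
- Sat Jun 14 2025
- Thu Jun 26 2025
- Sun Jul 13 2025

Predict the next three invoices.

Mon Aug 4 2025, Sun Aug 31 2025, Thu Oct 2 2025

Gaps: 2, 7, 12, 17 days — each gap is 5 larger than the previous one.
Next gap: 22 days. Sun Jul 13 2025 + 22 days = Mon Aug 4 2025.
Next gap: 27 days. Mon Aug 4 2025 + 27 days = Sun Aug 31 2025.
Next gap: 32 days. Sun Aug 31 2025 + 32 days = Thu Oct 2 2025.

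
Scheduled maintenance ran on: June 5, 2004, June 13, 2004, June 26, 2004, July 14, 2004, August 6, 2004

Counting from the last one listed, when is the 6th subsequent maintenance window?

April 6, 2005

Gaps: 8, 13, 18, 23 days — each gap is 5 larger than the previous one.
Next gap: 28 days. August 6, 2004 + 28 days = September 3, 2004.
Next gap: 33 days. September 3, 2004 + 33 days = October 6, 2004.
Next gap: 38 days. October 6, 2004 + 38 days = November 13, 2004.
Next gap: 43 days. November 13, 2004 + 43 days = December 26, 2004.
Next gap: 48 days. December 26, 2004 + 48 days = February 12, 2005.
Next gap: 53 days. February 12, 2005 + 53 days = April 6, 2005.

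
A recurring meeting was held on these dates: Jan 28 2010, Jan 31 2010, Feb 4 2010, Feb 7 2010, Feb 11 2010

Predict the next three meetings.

Feb 14 2010, Feb 18 2010, Feb 21 2010

Every event lands on a Thursday or Sunday (gaps cycle 3, 4, 3, 4).
So the schedule is: every Thursday and Sunday.
Next Sunday: Feb 14 2010.
The following Thursday is Feb 18 2010.
Next Sunday: Feb 21 2010.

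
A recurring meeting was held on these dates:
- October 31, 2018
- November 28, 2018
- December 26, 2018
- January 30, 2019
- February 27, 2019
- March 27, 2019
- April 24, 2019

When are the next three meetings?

Every date is a Wednesday; gaps 28, 28, 35, 28, 28, 28 days.
Each is the last Wednesday of its month (at least one falls on the 29th or later, ruling out '4th Wednesday').
May 2019 ends with Wednesday May 29, 2019.
June 2019 ends with Wednesday June 26, 2019.
July 2019 ends with Wednesday July 31, 2019.

May 29, 2019; June 26, 2019; July 31, 2019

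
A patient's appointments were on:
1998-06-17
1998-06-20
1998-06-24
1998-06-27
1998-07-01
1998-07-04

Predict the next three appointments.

Every event lands on a Wednesday or Saturday (gaps cycle 3, 4, 3, 4, 3).
So the schedule is: every Wednesday and Saturday.
The following Wednesday is 1998-07-08.
Next Saturday: 1998-07-11.
The following Wednesday is 1998-07-15.

1998-07-08, 1998-07-11, 1998-07-15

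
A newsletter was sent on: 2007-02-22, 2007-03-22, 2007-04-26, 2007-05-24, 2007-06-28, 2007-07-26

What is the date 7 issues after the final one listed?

These are Thursdays at 28- or 35-day spacing (28, 35, 28, 35, 28).
The pattern: 4th Thursday of the month.
4th Thursday of August 2007: 2007-08-23.
September 2007 — 4th Thursday is 2007-09-27.
October 2007 — 4th Thursday is 2007-10-25.
November 2007 — 4th Thursday is 2007-11-22.
4th Thursday of December 2007: 2007-12-27.
January 2008 — 4th Thursday is 2008-01-24.
February 2008 — 4th Thursday is 2008-02-28.

2008-02-28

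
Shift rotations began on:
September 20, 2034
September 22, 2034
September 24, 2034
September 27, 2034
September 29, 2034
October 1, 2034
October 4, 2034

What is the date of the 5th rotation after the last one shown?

October 15, 2034

The gap pattern 2, 2, 3, 2, 2, 3 repeats every 3 events.
These are the Wednesdays, Fridays and Sundays of each week.
Next Friday: October 6, 2034.
Next Sunday: October 8, 2034.
The following Wednesday is October 11, 2034.
Next Friday: October 13, 2034.
Next Sunday: October 15, 2034.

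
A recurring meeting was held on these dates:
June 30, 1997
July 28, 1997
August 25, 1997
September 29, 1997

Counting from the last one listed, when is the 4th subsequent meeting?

These are Mondays with 28, 28, 35-day gaps.
Each is the final Monday of its month — June 30, 1997 is past the 28th, so '4th Monday' doesn't fit.
October 1997 ends with Monday October 27, 1997.
Last Monday of November 1997: November 24, 1997.
Last Monday of December 1997: December 29, 1997.
January 1998 ends with Monday January 26, 1998.

January 26, 1998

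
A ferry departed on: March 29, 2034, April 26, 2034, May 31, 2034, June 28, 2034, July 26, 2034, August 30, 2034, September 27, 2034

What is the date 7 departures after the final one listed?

All Wednesdays; the gaps (28, 35, 28, 28, 35, 28) vary with month length.
This is the last Wednesday of each month.
Last Wednesday of October 2034: October 25, 2034.
November 2034 ends with Wednesday November 29, 2034.
Last Wednesday of December 2034: December 27, 2034.
January 2035 ends with Wednesday January 31, 2035.
Last Wednesday of February 2035: February 28, 2035.
March 2035 ends with Wednesday March 28, 2035.
April 2035 ends with Wednesday April 25, 2035.

April 25, 2035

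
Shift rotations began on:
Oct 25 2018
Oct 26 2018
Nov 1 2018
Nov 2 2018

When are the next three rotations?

Nov 8 2018, Nov 9 2018, Nov 15 2018

Every event lands on a Thursday or Friday (gaps cycle 1, 6, 1).
So the schedule is: every Thursday and Friday.
The following Thursday is Nov 8 2018.
Next Friday: Nov 9 2018.
Next Thursday: Nov 15 2018.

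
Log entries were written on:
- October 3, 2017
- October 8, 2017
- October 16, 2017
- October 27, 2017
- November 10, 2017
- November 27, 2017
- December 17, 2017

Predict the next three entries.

January 9, 2018; February 4, 2018; March 5, 2018

Gaps: 5, 8, 11, 14, 17, 20 days — each gap is 3 larger than the previous one.
Next gap: 23 days. December 17, 2017 + 23 days = January 9, 2018.
Next gap: 26 days. January 9, 2018 + 26 days = February 4, 2018.
Next gap: 29 days. February 4, 2018 + 29 days = March 5, 2018.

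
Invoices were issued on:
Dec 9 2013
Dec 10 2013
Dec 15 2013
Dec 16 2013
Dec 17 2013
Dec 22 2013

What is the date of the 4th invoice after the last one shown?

Dec 30 2013

Gaps: 1, 5, 1, 1, 5 days — not constant, but cyclic with period 3.
The events fall on every Monday, Tuesday and Sunday.
The following Monday is Dec 23 2013.
Next Tuesday: Dec 24 2013.
The following Sunday is Dec 29 2013.
The following Monday is Dec 30 2013.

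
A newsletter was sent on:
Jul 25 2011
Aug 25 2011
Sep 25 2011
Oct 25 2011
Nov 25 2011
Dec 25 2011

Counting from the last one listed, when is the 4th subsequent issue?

Apr 25 2012

Each date is the 25th; the gaps (31, 31, 30, 31, 30) track the month lengths.
The rule is the 25th of each month.
Next: January 2012 → Jan 25 2012.
February 2012: Feb 25 2012.
March 2012: Mar 25 2012.
Next: April 2012 → Apr 25 2012.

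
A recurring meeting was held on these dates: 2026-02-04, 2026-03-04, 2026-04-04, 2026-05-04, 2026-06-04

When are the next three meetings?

Each date is the 4th; the gaps (28, 31, 30, 31) track the month lengths.
The rule is the 4th of each month.
July 2026: 2026-07-04.
Next: August 2026 → 2026-08-04.
Next: September 2026 → 2026-09-04.

2026-07-04, 2026-08-04, 2026-09-04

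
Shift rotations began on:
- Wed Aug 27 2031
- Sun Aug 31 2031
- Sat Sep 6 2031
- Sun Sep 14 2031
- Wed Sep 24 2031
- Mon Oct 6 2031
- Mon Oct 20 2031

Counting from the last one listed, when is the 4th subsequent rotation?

Gaps: 4, 6, 8, 10, 12, 14 days — each gap is 2 larger than the previous one.
Next gap: 16 days. Mon Oct 20 2031 + 16 days = Wed Nov 5 2031.
Next gap: 18 days. Wed Nov 5 2031 + 18 days = Sun Nov 23 2031.
Next gap: 20 days. Sun Nov 23 2031 + 20 days = Sat Dec 13 2031.
Next gap: 22 days. Sat Dec 13 2031 + 22 days = Sun Jan 4 2032.

Sun Jan 4 2032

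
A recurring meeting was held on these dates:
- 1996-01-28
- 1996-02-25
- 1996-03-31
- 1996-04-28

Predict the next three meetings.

1996-05-26, 1996-06-30, 1996-07-28

All Sundays; the gaps (28, 35, 28) vary with month length.
This is the last Sunday of each month.
May 1996 ends with Sunday 1996-05-26.
Last Sunday of June 1996: 1996-06-30.
Last Sunday of July 1996: 1996-07-28.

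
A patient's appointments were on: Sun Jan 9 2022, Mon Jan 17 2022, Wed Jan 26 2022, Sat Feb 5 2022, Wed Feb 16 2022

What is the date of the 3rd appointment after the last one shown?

Sun Mar 27 2022

Gaps: 8, 9, 10, 11 days — each gap is 1 larger than the previous one.
Next gap: 12 days. Wed Feb 16 2022 + 12 days = Mon Feb 28 2022.
Next gap: 13 days. Mon Feb 28 2022 + 13 days = Sun Mar 13 2022.
Next gap: 14 days. Sun Mar 13 2022 + 14 days = Sun Mar 27 2022.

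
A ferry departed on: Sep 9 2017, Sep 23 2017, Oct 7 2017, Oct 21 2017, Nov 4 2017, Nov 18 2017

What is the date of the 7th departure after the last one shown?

Feb 24 2018

Gaps between consecutive events: 14, 14, 14, 14, 14 days — a constant 14-day interval.
Nov 18 2017 + 14 days = Dec 2 2017.
Dec 2 2017 + 14 days = Dec 16 2017.
Dec 16 2017 + 14 days = Dec 30 2017.
Dec 30 2017 + 14 days = Jan 13 2018.
Jan 13 2018 + 14 days = Jan 27 2018.
Jan 27 2018 + 14 days = Feb 10 2018.
Feb 10 2018 + 14 days = Feb 24 2018.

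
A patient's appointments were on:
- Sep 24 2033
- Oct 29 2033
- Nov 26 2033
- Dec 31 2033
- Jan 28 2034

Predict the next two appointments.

Feb 25 2034, Mar 25 2034

Every date is a Saturday; gaps 35, 28, 35, 28 days.
Each is the last Saturday of its month (at least one falls on the 29th or later, ruling out '4th Saturday').
Last Saturday of February 2034: Feb 25 2034.
March 2034 ends with Saturday Mar 25 2034.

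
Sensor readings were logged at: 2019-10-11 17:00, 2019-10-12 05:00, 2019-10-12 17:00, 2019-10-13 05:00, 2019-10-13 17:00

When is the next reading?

2019-10-14 05:00

The interval is a steady 12 hours (12, 12, 12, 12).
2019-10-13 17:00 + 12 h = 2019-10-14 05:00.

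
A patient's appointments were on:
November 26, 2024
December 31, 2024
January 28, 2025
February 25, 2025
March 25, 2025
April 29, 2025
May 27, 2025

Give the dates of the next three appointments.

June 24, 2025; July 29, 2025; August 26, 2025

Every date is a Tuesday; gaps 35, 28, 28, 28, 35, 28 days.
Each is the last Tuesday of its month (at least one falls on the 29th or later, ruling out '4th Tuesday').
June 2025 ends with Tuesday June 24, 2025.
July 2025 ends with Tuesday July 29, 2025.
Last Tuesday of August 2025: August 26, 2025.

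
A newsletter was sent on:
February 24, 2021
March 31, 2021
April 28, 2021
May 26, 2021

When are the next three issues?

All Wednesdays; the gaps (35, 28, 28) vary with month length.
This is the last Wednesday of each month.
Last Wednesday of June 2021: June 30, 2021.
Last Wednesday of July 2021: July 28, 2021.
Last Wednesday of August 2021: August 25, 2021.

June 30, 2021; July 28, 2021; August 25, 2021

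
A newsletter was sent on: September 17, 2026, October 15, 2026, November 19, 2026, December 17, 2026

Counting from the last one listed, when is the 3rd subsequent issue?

All dates are Thursdays, 28, 35, 28 days apart.
Specifically, the 3rd Thursday of each month.
3rd Thursday of January 2027: January 21, 2027.
February 2027 — 3rd Thursday is February 18, 2027.
3rd Thursday of March 2027: March 18, 2027.

March 18, 2027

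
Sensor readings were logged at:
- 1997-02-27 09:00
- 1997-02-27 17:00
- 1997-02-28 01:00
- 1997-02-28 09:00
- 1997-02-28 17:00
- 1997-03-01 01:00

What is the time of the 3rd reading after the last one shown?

1997-03-02 01:00

Gaps: 8, 8, 8, 8, 8 hours — each event is 8 hours after the previous one.
1997-03-01 01:00 + 8 h = 1997-03-01 09:00.
1997-03-01 09:00 + 8 h = 1997-03-01 17:00.
1997-03-01 17:00 + 8 h = 1997-03-02 01:00.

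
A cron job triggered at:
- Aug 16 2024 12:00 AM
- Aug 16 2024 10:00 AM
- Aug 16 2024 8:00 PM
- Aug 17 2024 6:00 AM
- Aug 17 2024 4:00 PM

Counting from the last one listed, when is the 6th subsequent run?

Aug 20 2024 4:00 AM

The interval is a steady 10 hours (10, 10, 10, 10).
Aug 17 2024 4:00 PM + 10 h = Aug 18 2024 2:00 AM.
Aug 18 2024 2:00 AM + 10 h = Aug 18 2024 12:00 PM.
Aug 18 2024 12:00 PM + 10 h = Aug 18 2024 10:00 PM.
Aug 18 2024 10:00 PM + 10 h = Aug 19 2024 8:00 AM.
Aug 19 2024 8:00 AM + 10 h = Aug 19 2024 6:00 PM.
Aug 19 2024 6:00 PM + 10 h = Aug 20 2024 4:00 AM.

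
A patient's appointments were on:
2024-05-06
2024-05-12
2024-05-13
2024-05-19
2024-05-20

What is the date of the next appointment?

Gaps: 6, 1, 6, 1 days — not constant, but cyclic with period 2.
The events fall on every Monday and Sunday.
Next Sunday: 2024-05-26.

2024-05-26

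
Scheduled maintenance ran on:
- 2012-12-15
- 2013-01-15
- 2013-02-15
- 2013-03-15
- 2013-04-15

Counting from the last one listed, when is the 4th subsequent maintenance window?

2013-08-15

Gaps: 31, 31, 28, 31 days — not constant. Every event is on the 15th of the month.
Pattern: the 15th of each month.
Next: May 2013 → 2013-05-15.
June 2013: 2013-06-15.
July 2013: 2013-07-15.
August 2013: 2013-08-15.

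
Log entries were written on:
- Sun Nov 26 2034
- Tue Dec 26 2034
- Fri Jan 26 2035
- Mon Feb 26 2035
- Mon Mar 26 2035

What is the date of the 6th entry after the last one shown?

Gaps: 30, 31, 31, 28 days — not constant. Every event is on the 26th of the month.
Pattern: the 26th of each month.
Next: April 2035 → Thu Apr 26 2035.
Next: May 2035 → Sat May 26 2035.
Next: June 2035 → Tue Jun 26 2035.
July 2035: Thu Jul 26 2035.
Next: August 2035 → Sun Aug 26 2035.
Next: September 2035 → Wed Sep 26 2035.

Wed Sep 26 2035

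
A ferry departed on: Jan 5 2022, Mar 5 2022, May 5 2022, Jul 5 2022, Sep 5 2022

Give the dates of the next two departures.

The day-of-month is always 5 (59, 61, 61, 62 days between events).
So this recurs on the 5th of every 2 months.
Next: November 2022 → Nov 5 2022.
Next: January 2023 → Jan 5 2023.

Nov 5 2022, Jan 5 2023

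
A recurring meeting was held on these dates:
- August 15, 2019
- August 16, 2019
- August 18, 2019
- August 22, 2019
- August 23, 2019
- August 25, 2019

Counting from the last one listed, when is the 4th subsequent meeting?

The gap pattern 1, 2, 4, 1, 2 repeats every 3 events.
These are the Thursdays, Fridays and Sundays of each week.
Next Thursday: August 29, 2019.
Next Friday: August 30, 2019.
Next Sunday: September 1, 2019.
Next Thursday: September 5, 2019.

September 5, 2019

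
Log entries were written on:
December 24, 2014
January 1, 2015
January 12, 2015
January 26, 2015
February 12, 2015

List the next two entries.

March 4, 2015; March 27, 2015

The spacing grows by 3 each time: 8, 11, 14, 17 days.
Next gap: 20 days. February 12, 2015 + 20 days = March 4, 2015.
Next gap: 23 days. March 4, 2015 + 23 days = March 27, 2015.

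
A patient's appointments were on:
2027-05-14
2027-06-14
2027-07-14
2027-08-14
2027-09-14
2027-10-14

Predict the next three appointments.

Each date is the 14th; the gaps (31, 30, 31, 31, 30) track the month lengths.
The rule is the 14th of each month.
November 2027: 2027-11-14.
Next: December 2027 → 2027-12-14.
Next: January 2028 → 2028-01-14.

2027-11-14, 2027-12-14, 2028-01-14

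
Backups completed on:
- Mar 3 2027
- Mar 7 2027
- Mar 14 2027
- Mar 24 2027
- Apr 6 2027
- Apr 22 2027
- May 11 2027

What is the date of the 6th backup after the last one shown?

Nov 4 2027

Intervals are 4, 7, 10, 13, 16, 19 days — an arithmetic progression with common difference 3.
Next gap: 22 days. May 11 2027 + 22 days = Jun 2 2027.
Next gap: 25 days. Jun 2 2027 + 25 days = Jun 27 2027.
Next gap: 28 days. Jun 27 2027 + 28 days = Jul 25 2027.
Next gap: 31 days. Jul 25 2027 + 31 days = Aug 25 2027.
Next gap: 34 days. Aug 25 2027 + 34 days = Sep 28 2027.
Next gap: 37 days. Sep 28 2027 + 37 days = Nov 4 2027.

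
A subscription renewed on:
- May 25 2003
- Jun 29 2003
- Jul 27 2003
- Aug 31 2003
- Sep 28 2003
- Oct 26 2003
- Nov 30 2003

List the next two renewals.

All Sundays; the gaps (35, 28, 35, 28, 28, 35) vary with month length.
This is the last Sunday of each month.
Last Sunday of December 2003: Dec 28 2003.
January 2004 ends with Sunday Jan 25 2004.

Dec 28 2003, Jan 25 2004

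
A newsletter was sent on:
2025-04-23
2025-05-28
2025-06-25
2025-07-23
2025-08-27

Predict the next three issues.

2025-09-24, 2025-10-22, 2025-11-26

Gaps: 35, 28, 28, 35 days — a mix of 28 and 35. Every date is a Wednesday.
Each is the 4th Wednesday of its month.
4th Wednesday of September 2025: 2025-09-24.
4th Wednesday of October 2025: 2025-10-22.
4th Wednesday of November 2025: 2025-11-26.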